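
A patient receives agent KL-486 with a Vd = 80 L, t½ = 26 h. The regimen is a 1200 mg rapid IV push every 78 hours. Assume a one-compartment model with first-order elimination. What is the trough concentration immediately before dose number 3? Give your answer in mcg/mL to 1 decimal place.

2.1 mcg/mL

f = (1/2)^(τ/t½) = (1/2)^(78/26) ≈ 0.1250.
C₀ = D/Vd = 1200/80 ≈ 15.000 mcg/mL.
Before the 3rd dose, 2 doses have been given. Superposition: Cmin = C₀·(f + f²).
≈ 15.000 × (0.1250 + 0.0156) ≈ 15.000 × 0.1406 ≈ 2.109 mcg/mL.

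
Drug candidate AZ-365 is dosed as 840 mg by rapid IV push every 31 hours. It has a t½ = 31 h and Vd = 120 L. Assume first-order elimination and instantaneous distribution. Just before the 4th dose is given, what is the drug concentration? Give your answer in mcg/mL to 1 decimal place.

f = (1/2)^(τ/t½) = (1/2)^(31/31) ≈ 0.5000.
C₀ = D/Vd = 840/120 ≈ 7.000 mcg/mL.
Before the 4th dose, 3 doses have been given. Superposition: Cmin = C₀·(f + f² + … + f^3).
≈ 7.000 × (0.5000 + 0.2500 + 0.1250) ≈ 7.000 × 0.8750 ≈ 6.125 mcg/mL.

6.1 mcg/mL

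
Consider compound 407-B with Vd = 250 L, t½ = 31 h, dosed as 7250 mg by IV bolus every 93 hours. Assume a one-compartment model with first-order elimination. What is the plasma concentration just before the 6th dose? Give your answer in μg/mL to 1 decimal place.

4.1 μg/mL

f = (1/2)^(τ/t½) = (1/2)^(93/31) ≈ 0.1250.
C₀ = D/Vd = 7250/250 ≈ 29.000 μg/mL.
Before the 6th dose, 5 doses have been given. Superposition: Cmin = C₀·(f + f² + … + f^5).
≈ 29.000 × (0.1250 + 0.0156 + 0.0020 + 0.0002 + 0.0000) ≈ 29.000 × 0.1428 ≈ 4.141 μg/mL.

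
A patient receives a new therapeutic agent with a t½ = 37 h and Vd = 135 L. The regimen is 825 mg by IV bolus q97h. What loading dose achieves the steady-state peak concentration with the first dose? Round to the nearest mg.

985 mg

f = (1/2)^(97/37) ≈ 0.162485; accumulation ratio R = 1/(1−f) ≈ 1.19401.
Loading dose to hit Cmax,ss on first dose: D_load = D_maint·R ≈ 825 × 1.19401 ≈ 985.06 mg.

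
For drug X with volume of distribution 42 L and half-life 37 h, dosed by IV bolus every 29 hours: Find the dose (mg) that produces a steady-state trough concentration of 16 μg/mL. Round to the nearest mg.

τ/t½ = 29/37 ≈ 0.78378, so f = (1/2)^(29/37) ≈ 0.580841.
Cmin,ss = (D/Vd)·f/(1−f), so D = Cmin,ss·Vd·(1−f)/f.
D = 16 × 42 × (1−f)/f ≈ 16 × 42 × 0.72164 ≈ 484.94 mg.

485 mg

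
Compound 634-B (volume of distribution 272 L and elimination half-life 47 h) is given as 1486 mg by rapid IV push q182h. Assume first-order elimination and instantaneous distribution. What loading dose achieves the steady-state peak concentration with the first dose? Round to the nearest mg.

1595 mg

f = (1/2)^(182/47) ≈ 0.068282; accumulation ratio R = 1/(1−f) ≈ 1.07329.
Loading dose to hit Cmax,ss on first dose: D_load = D_maint·R ≈ 1486 × 1.07329 ≈ 1594.91 mg.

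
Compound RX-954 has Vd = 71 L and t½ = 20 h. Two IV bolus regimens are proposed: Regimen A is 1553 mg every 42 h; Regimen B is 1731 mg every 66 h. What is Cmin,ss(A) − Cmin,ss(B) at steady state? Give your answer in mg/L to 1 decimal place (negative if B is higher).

3.9 mg/L

Regimen A: f = (1/2)^(42/20) ≈ 0.2333; Cmin,ss = (1553/71)·f/(1−f) ≈ 6.656 mg/L.
Regimen B: f = (1/2)^(66/20) ≈ 0.1015; Cmin,ss = (1731/71)·f/(1−f) ≈ 2.754 mg/L.
Difference ≈ 6.656 − 2.754 ≈ 3.902 mg/L.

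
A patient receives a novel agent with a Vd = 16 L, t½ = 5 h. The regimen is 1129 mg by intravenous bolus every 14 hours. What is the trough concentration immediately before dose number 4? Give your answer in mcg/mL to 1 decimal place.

f = (1/2)^(τ/t½) = (1/2)^(14/5) ≈ 0.1436.
C₀ = D/Vd = 1129/16 ≈ 70.562 mcg/mL.
Before the 4th dose, 3 doses have been given. Superposition: Cmin = C₀·(f + f² + … + f^3).
≈ 70.562 × (0.1436 + 0.0206 + 0.0030) ≈ 70.562 × 0.1672 ≈ 11.798 mcg/mL.

11.8 mcg/mL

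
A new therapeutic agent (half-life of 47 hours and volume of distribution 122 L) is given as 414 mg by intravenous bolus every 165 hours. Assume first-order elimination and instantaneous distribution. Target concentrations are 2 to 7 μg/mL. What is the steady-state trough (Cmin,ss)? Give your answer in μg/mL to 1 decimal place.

τ/t½ = 165/47 ≈ 3.5106, so fraction remaining f = (1/2)^(165/47) ≈ 0.0877.
At steady state, accumulation factor R = 1/(1 − e^(−kτ)) ≈ 1.0961.
Each bolus raises the concentration by D/Vd = 414/122 ≈ 3.393 μg/mL.
Cmax,ss = C₀/(1 − f) ≈ 3.393/0.9123 ≈ 3.719 μg/mL.
One interval later, Cmin,ss = Cmax,ss·e^(−kτ) ≈ 3.719 × 0.0877 ≈ 0.326 μg/mL.
Trough 0.3 μg/mL vs MEC 2 μg/mL: subtherapeutic.

0.3 μg/mL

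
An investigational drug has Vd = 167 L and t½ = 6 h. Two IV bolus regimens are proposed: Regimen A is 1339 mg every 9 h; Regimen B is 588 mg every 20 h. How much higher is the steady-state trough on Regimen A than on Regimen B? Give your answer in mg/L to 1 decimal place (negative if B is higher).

4.0 mg/L

Regimen A: f = (1/2)^(9/6) ≈ 0.3536; Cmin,ss = (1339/167)·f/(1−f) ≈ 4.386 mg/L.
Regimen B: f = (1/2)^(20/6) ≈ 0.0992; Cmin,ss = (588/167)·f/(1−f) ≈ 0.388 mg/L.
Difference ≈ 4.386 − 0.388 ≈ 3.998 mg/L.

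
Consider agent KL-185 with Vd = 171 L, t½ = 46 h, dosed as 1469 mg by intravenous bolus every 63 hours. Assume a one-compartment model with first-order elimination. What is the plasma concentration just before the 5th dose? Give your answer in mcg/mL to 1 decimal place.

f = (1/2)^(τ/t½) = (1/2)^(63/46) ≈ 0.3870.
C₀ = D/Vd = 1469/171 ≈ 8.591 mcg/mL.
Before the 5th dose, 4 doses have been given. Superposition: Cmin = C₀·(f + f² + … + f^4).
≈ 8.591 × (0.3870 + 0.1498 + 0.0580 + 0.0224) ≈ 8.591 × 0.6172 ≈ 5.302 mcg/mL.

5.3 mcg/mL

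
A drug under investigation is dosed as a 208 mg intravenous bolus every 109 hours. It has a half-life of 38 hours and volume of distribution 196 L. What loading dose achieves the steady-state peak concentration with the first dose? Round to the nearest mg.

241 mg

f = (1/2)^(109/38) ≈ 0.136936; accumulation ratio R = 1/(1−f) ≈ 1.15866.
Loading dose to hit Cmax,ss on first dose: D_load = D_maint·R ≈ 208 × 1.15866 ≈ 241.00 mg.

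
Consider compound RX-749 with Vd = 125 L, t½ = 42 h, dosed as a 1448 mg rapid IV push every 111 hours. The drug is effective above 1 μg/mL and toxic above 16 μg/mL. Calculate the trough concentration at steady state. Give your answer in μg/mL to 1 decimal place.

2.2 μg/mL

k = ln2/t½ = ln2/42 ≈ 0.016504 h⁻¹; fraction remaining f = e^(−kτ) = e^(−0.016504×111) ≈ 0.1601.
Each bolus raises the concentration by D/Vd = 1448/125 ≈ 11.584 μg/mL.
Steady-state trough Cmin,ss = C₀·f/(1−f) ≈ 11.584 × 0.1601/0.8399 ≈ 2.208 μg/mL.
Trough 2.2 μg/mL vs MEC 1 μg/mL: adequate.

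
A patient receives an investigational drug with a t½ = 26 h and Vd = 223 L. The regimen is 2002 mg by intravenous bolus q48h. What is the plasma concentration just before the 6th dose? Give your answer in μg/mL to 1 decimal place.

f = (1/2)^(τ/t½) = (1/2)^(48/26) ≈ 0.2781.
C₀ = D/Vd = 2002/223 ≈ 8.978 μg/mL.
Before the 6th dose, 5 doses have been given. Superposition: Cmin = C₀·(f + f² + … + f^5).
≈ 8.978 × (0.2781 + 0.0773 + 0.0215 + 0.0060 + 0.0017) ≈ 8.978 × 0.3846 ≈ 3.453 μg/mL.

3.5 μg/mL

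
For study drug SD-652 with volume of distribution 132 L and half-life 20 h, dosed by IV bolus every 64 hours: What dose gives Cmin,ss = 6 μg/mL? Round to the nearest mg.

τ/t½ = 64/20 ≈ 3.2, so f = (1/2)^(64/20) ≈ 0.108819.
Cmin,ss = (D/Vd)·f/(1−f), so D = Cmin,ss·Vd·(1−f)/f.
D = 6 × 132 × (1−f)/f ≈ 6 × 132 × 8.18957 ≈ 6486.14 mg.

6486 mg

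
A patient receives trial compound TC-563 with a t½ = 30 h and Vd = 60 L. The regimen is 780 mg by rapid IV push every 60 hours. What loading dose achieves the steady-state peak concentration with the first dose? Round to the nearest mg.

f = (1/2)^(60/30) ≈ 0.250000; accumulation ratio R = 1/(1−f) ≈ 1.33333.
Loading dose to hit Cmax,ss on first dose: D_load = D_maint·R ≈ 780 × 1.33333 ≈ 1040.00 mg.

1040 mg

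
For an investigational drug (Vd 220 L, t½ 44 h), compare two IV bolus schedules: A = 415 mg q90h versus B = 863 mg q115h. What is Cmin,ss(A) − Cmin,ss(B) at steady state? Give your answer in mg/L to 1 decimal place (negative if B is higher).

Regimen A: f = (1/2)^(90/44) ≈ 0.2422; Cmin,ss = (415/220)·f/(1−f) ≈ 0.603 mg/L.
Regimen B: f = (1/2)^(115/44) ≈ 0.1634; Cmin,ss = (863/220)·f/(1−f) ≈ 0.766 mg/L.
Difference ≈ 0.603 − 0.766 ≈ -0.163 mg/L.

-0.2 mg/L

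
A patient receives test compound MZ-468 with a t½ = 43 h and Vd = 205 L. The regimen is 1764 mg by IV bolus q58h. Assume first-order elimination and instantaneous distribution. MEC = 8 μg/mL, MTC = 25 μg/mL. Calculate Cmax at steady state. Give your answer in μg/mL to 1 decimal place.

14.2 μg/mL

τ/t½ = 58/43 ≈ 1.3488, so fraction remaining f = (1/2)^(58/43) ≈ 0.3926.
Accumulation ratio R = 1/(1 − f) ≈ 1/0.6074 ≈ 1.6464.
Each bolus raises the concentration by D/Vd = 1764/205 ≈ 8.605 μg/mL.
Steady-state peak Cmax,ss = C₀·R ≈ 8.605 × 1.6464 ≈ 14.167 μg/mL.
Peak 14.2 μg/mL vs MTC 25 μg/mL: below toxic threshold.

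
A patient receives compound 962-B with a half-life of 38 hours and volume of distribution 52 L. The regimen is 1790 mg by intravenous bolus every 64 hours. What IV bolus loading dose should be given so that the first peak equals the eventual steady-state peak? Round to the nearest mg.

f = (1/2)^(64/38) ≈ 0.311173; accumulation ratio R = 1/(1−f) ≈ 1.45174.
Loading dose to hit Cmax,ss on first dose: D_load = D_maint·R ≈ 1790 × 1.45174 ≈ 2598.61 mg.

2599 mg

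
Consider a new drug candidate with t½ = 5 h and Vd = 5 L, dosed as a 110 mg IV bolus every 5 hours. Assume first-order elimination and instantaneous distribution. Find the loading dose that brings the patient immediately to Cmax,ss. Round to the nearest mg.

f = (1/2)^(5/5) ≈ 0.500000; accumulation ratio R = 1/(1−f) ≈ 2.00000.
Loading dose to hit Cmax,ss on first dose: D_load = D_maint·R ≈ 110 × 2.00000 ≈ 220.00 mg.

220 mg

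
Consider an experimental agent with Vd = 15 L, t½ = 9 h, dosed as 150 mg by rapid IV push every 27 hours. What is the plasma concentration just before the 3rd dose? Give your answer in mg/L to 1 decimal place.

1.4 mg/L

f = (1/2)^(τ/t½) = (1/2)^(27/9) ≈ 0.1250.
C₀ = D/Vd = 150/15 ≈ 10.000 mg/L.
Before the 3rd dose, 2 doses have been given. Superposition: Cmin = C₀·(f + f²).
≈ 10.000 × (0.1250 + 0.0156) ≈ 10.000 × 0.1406 ≈ 1.406 mg/L.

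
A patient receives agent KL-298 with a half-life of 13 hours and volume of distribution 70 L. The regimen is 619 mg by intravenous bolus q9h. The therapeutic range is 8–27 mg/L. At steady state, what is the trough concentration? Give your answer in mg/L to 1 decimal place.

14.4 mg/L

k = ln2/t½ = ln2/13 ≈ 0.053319 h⁻¹; fraction remaining f = e^(−kτ) = e^(−0.053319×9) ≈ 0.6189.
At steady state, accumulation factor R = 1/(1 − e^(−kτ)) ≈ 2.6240.
Single-dose peak C₀ = D/Vd = 619/70 ≈ 8.843 mg/L.
Cmax,ss = C₀/(1 − f) ≈ 8.843/0.3811 ≈ 23.204 mg/L.
One interval later, Cmin,ss = Cmax,ss·e^(−kτ) ≈ 23.204 × 0.6189 ≈ 14.361 mg/L.
Trough 14.4 mg/L vs MEC 8 mg/L: adequate.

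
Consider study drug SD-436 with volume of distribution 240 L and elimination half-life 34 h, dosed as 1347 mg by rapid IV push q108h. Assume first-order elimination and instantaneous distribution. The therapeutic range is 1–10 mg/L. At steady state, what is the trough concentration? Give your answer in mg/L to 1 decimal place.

τ/t½ = 108/34 ≈ 3.1765, so fraction remaining f = (1/2)^(108/34) ≈ 0.1106.
Accumulation ratio R = 1/(1 − f) ≈ 1/0.8894 ≈ 1.1244.
Single-dose peak C₀ = D/Vd = 1347/240 ≈ 5.612 mg/L.
Cmax,ss = C₀/(1 − f) ≈ 5.612/0.8894 ≈ 6.310 mg/L.
Steady-state trough Cmin,ss = Cmax,ss·f ≈ 6.310 × 0.1106 ≈ 0.698 mg/L.
Trough 0.7 mg/L vs MEC 1 mg/L: subtherapeutic.

0.7 mg/L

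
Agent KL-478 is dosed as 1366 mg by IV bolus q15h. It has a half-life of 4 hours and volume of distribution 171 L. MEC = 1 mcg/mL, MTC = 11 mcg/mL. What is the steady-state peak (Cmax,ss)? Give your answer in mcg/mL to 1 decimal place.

τ/t½ = 15/4 ≈ 3.75, so fraction remaining f = (1/2)^(15/4) ≈ 0.0743.
At steady state, accumulation factor R = 1/(1 − e^(−kτ)) ≈ 1.0803.
Single-dose peak C₀ = D/Vd = 1366/171 ≈ 7.988 mcg/mL.
Cmax,ss = C₀/(1 − f) ≈ 7.988/0.9257 ≈ 8.629 mcg/mL.
Peak 8.6 mcg/mL vs MTC 11 mcg/mL: below toxic threshold.

8.6 mcg/mL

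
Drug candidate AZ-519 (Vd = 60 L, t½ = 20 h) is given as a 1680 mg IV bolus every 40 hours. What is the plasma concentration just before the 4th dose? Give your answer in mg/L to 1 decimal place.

f = (1/2)^(τ/t½) = (1/2)^(40/20) ≈ 0.2500.
C₀ = D/Vd = 1680/60 ≈ 28.000 mg/L.
Before the 4th dose, 3 doses have been given. Superposition: Cmin = C₀·(f + f² + … + f^3).
≈ 28.000 × (0.2500 + 0.0625 + 0.0156) ≈ 28.000 × 0.3281 ≈ 9.187 mg/L.

9.2 mg/L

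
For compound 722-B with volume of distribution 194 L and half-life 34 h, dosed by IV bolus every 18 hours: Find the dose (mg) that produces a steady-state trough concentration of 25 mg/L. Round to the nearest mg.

2150 mg

τ/t½ = 18/34 ≈ 0.52941, so f = (1/2)^(18/34) ≈ 0.692837.
Cmin,ss = (D/Vd)·f/(1−f), so D = Cmin,ss·Vd·(1−f)/f.
D = 25 × 194 × (1−f)/f ≈ 25 × 194 × 0.44334 ≈ 2150.20 mg.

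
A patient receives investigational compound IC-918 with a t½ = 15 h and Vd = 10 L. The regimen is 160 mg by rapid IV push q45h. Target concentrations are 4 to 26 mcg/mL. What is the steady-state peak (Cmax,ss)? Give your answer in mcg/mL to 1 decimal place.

The dosing interval is 3 half-lives, so f = 2^(−3) = 0.125.
Accumulation ratio R = 1/(1 − f) = 1/0.875 = 8/7.
Single-dose peak C₀ = D/Vd = 160/10 = 16 mcg/mL.
Steady-state peak Cmax,ss = C₀·R = 16 × 8/7 ≈ 18.286 mcg/mL.
Peak 18.3 mcg/mL vs MTC 26 mcg/mL: below toxic threshold.

18.3 mcg/mL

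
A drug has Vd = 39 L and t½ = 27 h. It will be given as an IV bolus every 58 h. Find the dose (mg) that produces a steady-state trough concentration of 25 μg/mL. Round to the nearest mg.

3347 mg

τ/t½ = 58/27 ≈ 2.1481, so f = (1/2)^(58/27) ≈ 0.225602.
Cmin,ss = (D/Vd)·f/(1−f), so D = Cmin,ss·Vd·(1−f)/f.
D = 25 × 39 × (1−f)/f ≈ 25 × 39 × 3.43258 ≈ 3346.77 mg.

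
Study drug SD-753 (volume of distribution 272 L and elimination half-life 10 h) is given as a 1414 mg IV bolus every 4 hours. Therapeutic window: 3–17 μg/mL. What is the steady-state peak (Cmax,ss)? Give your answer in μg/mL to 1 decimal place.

Over one 4-h interval, 4/10 ≈ 0.4 half-lives elapse, leaving f ≈ 0.7579 of each dose.
Accumulation ratio R = 1/(1 − f) ≈ 1/0.2421 ≈ 4.1305.
Single-dose peak C₀ = D/Vd = 1414/272 ≈ 5.199 μg/mL.
Steady-state peak Cmax,ss = C₀·R ≈ 5.199 × 4.1305 ≈ 21.474 μg/mL.
Peak 21.5 μg/mL vs MTC 17 μg/mL: exceeds toxic threshold.

21.5 μg/mL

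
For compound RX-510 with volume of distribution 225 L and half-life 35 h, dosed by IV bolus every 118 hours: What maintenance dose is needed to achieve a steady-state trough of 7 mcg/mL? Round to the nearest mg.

14725 mg

τ/t½ = 118/35 ≈ 3.3714, so f = (1/2)^(118/35) ≈ 0.096627.
Cmin,ss = (D/Vd)·f/(1−f), so D = Cmin,ss·Vd·(1−f)/f.
D = 7 × 225 × (1−f)/f ≈ 7 × 225 × 9.34907 ≈ 14724.79 mg.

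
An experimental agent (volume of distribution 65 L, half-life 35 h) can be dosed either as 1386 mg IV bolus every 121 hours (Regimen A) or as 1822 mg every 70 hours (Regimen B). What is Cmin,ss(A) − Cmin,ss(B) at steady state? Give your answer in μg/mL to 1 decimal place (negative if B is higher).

Regimen A: f = (1/2)^(121/35) ≈ 0.0911; Cmin,ss = (1386/65)·f/(1−f) ≈ 2.137 μg/mL.
Regimen B: f = (1/2)^(70/35) ≈ 0.2500; Cmin,ss = (1822/65)·f/(1−f) ≈ 9.344 μg/mL.
Difference ≈ 2.137 − 9.344 ≈ -7.207 μg/mL.

-7.2 μg/mL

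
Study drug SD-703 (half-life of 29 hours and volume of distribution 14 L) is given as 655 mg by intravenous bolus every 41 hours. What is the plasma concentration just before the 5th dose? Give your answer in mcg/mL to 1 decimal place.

27.6 mcg/mL

f = (1/2)^(τ/t½) = (1/2)^(41/29) ≈ 0.3753.
C₀ = D/Vd = 655/14 ≈ 46.786 mcg/mL.
Before the 5th dose, 4 doses have been given. Superposition: Cmin = C₀·(f + f² + … + f^4).
≈ 46.786 × (0.3753 + 0.1409 + 0.0529 + 0.0198) ≈ 46.786 × 0.5889 ≈ 27.552 mcg/mL.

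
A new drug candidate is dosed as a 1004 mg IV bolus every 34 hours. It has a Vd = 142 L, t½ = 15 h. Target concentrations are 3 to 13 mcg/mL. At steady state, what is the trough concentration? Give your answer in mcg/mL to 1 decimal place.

1.9 mcg/mL

Over one 34-h interval, 34/15 ≈ 2.2667 half-lives elapse, leaving f ≈ 0.2078 of each dose.
Accumulation ratio R = 1/(1 − f) ≈ 1/0.7922 ≈ 1.2623.
Each bolus raises the concentration by D/Vd = 1004/142 ≈ 7.070 mcg/mL.
Cmax,ss = C₀/(1 − f) ≈ 7.070/0.7922 ≈ 8.925 mcg/mL.
Steady-state trough Cmin,ss = Cmax,ss·f ≈ 8.925 × 0.2078 ≈ 1.855 mcg/mL.
Trough 1.9 mcg/mL vs MEC 3 mcg/mL: subtherapeutic.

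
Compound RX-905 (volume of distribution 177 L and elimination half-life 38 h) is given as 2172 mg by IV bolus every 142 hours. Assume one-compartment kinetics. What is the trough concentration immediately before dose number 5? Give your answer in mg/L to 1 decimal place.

1.0 mg/L

f = (1/2)^(τ/t½) = (1/2)^(142/38) ≈ 0.0750.
C₀ = D/Vd = 2172/177 ≈ 12.271 mg/L.
Before the 5th dose, 4 doses have been given. Superposition: Cmin = C₀·(f + f² + … + f^4).
≈ 12.271 × (0.0750 + 0.0056 + 0.0004 + 0.0000) ≈ 12.271 × 0.0810 ≈ 0.994 mg/L.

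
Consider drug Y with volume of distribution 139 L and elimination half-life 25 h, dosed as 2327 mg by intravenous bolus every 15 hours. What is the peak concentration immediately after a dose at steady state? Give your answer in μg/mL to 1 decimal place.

τ/t½ = 15/25 ≈ 0.6, so fraction remaining f = (1/2)^(15/25) ≈ 0.6598.
At steady state, accumulation factor R = 1/(1 − e^(−kτ)) ≈ 2.9394.
Single-dose peak C₀ = D/Vd = 2327/139 ≈ 16.741 μg/mL.
Steady-state peak Cmax,ss = C₀·R ≈ 16.741 × 2.9394 ≈ 49.208 μg/mL.

49.2 μg/mL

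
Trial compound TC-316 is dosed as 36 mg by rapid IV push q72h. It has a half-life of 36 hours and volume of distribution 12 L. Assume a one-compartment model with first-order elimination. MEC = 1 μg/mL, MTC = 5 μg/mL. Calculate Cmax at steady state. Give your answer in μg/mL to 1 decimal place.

4.0 μg/mL

The dosing interval is 2 half-lives, so f = 2^(−2) = 0.25.
At steady state, R = 1/(1 − 0.25) = 4/3.
Single-dose peak C₀ = D/Vd = 36/12 = 3 μg/mL.
Steady-state peak Cmax,ss = C₀·R = 3 × 4/3 ≈ 4.000 μg/mL.
Peak 4.0 μg/mL vs MTC 5 μg/mL: below toxic threshold.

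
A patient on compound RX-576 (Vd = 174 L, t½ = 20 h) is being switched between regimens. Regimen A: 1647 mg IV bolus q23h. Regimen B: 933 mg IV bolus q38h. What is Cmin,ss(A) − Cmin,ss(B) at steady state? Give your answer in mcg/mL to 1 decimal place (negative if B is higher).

5.8 mcg/mL

Regimen A: f = (1/2)^(23/20) ≈ 0.4506; Cmin,ss = (1647/174)·f/(1−f) ≈ 7.763 mcg/mL.
Regimen B: f = (1/2)^(38/20) ≈ 0.2679; Cmin,ss = (933/174)·f/(1−f) ≈ 1.962 mcg/mL.
Difference ≈ 7.763 − 1.962 ≈ 5.801 mcg/mL.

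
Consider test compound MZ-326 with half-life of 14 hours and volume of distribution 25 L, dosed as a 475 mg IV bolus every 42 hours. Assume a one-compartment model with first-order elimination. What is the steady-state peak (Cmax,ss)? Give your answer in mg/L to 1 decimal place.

The dosing interval is 3 half-lives, so f = 2^(−3) = 0.125.
At steady state, R = 1/(1 − 0.125) = 8/7.
Single-dose peak C₀ = D/Vd = 475/25 = 19 mg/L.
Steady-state peak Cmax,ss = C₀·R = 19 × 8/7 ≈ 21.714 mg/L.

21.7 mg/L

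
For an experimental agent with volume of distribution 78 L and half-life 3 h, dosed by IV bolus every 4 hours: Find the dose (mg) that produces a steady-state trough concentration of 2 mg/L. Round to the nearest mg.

237 mg

τ/t½ = 4/3 ≈ 1.3333, so f = (1/2)^(4/3) ≈ 0.396850.
Cmin,ss = (D/Vd)·f/(1−f), so D = Cmin,ss·Vd·(1−f)/f.
D = 2 × 78 × (1−f)/f ≈ 2 × 78 × 1.51984 ≈ 237.10 mg.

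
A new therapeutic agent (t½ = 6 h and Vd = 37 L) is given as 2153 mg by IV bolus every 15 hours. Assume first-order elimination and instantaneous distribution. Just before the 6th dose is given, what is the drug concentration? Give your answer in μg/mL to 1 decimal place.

12.5 μg/mL

f = (1/2)^(τ/t½) = (1/2)^(15/6) ≈ 0.1768.
C₀ = D/Vd = 2153/37 ≈ 58.189 μg/mL.
Before the 6th dose, 5 doses have been given. Superposition: Cmin = C₀·(f + f² + … + f^5).
≈ 58.189 × (0.1768 + 0.0313 + 0.0055 + 0.0010 + 0.0002) ≈ 58.189 × 0.2148 ≈ 12.499 μg/mL.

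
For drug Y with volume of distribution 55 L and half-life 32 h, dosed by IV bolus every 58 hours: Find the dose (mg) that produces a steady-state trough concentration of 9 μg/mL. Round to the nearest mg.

1244 mg

τ/t½ = 58/32 ≈ 1.8125, so f = (1/2)^(58/32) ≈ 0.284697.
Cmin,ss = (D/Vd)·f/(1−f), so D = Cmin,ss·Vd·(1−f)/f.
D = 9 × 55 × (1−f)/f ≈ 9 × 55 × 2.51251 ≈ 1243.69 mg.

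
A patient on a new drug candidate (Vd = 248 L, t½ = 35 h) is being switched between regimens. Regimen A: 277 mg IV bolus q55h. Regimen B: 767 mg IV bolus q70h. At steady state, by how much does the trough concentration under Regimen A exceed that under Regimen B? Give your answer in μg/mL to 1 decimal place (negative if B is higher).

-0.5 μg/mL

Regimen A: f = (1/2)^(55/35) ≈ 0.3365; Cmin,ss = (277/248)·f/(1−f) ≈ 0.566 μg/mL.
Regimen B: f = (1/2)^(70/35) ≈ 0.2500; Cmin,ss = (767/248)·f/(1−f) ≈ 1.031 μg/mL.
Difference ≈ 0.566 − 1.031 ≈ -0.465 μg/mL.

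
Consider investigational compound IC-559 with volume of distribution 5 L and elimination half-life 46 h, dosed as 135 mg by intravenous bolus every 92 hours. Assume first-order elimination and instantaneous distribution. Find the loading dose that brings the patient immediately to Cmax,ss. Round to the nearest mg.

f = (1/2)^(92/46) ≈ 0.250000; accumulation ratio R = 1/(1−f) ≈ 1.33333.
Loading dose to hit Cmax,ss on first dose: D_load = D_maint·R ≈ 135 × 1.33333 ≈ 180.00 mg.

180 mg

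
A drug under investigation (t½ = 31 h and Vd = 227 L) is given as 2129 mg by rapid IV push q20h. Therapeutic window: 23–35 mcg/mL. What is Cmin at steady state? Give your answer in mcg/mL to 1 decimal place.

16.6 mcg/mL

Over one 20-h interval, 20/31 ≈ 0.64516 half-lives elapse, leaving f ≈ 0.6394 of each dose.
Accumulation ratio R = 1/(1 − f) ≈ 1/0.3606 ≈ 2.7732.
Single-dose peak C₀ = D/Vd = 2129/227 ≈ 9.379 mcg/mL.
Steady-state peak Cmax,ss = C₀·R ≈ 9.379 × 2.7732 ≈ 26.010 mcg/mL.
Steady-state trough Cmin,ss = Cmax,ss·f ≈ 26.010 × 0.6394 ≈ 16.631 mcg/mL.
Trough 16.6 mcg/mL vs MEC 23 mcg/mL: subtherapeutic.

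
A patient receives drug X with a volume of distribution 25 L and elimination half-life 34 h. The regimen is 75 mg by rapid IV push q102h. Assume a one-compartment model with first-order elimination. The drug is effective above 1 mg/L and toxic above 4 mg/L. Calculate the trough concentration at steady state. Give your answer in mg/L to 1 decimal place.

τ = 102 h = 3 half-lives, so f = (1/2)^3 = 0.125.
At steady state, R = 1/(1 − 0.125) = 8/7.
Single-dose peak C₀ = D/Vd = 75/25 = 3 mg/L.
Steady-state peak Cmax,ss = C₀·R = 3 × 8/7 ≈ 3.429 mg/L.
Steady-state trough Cmin,ss = Cmax,ss·f ≈ 3.429 × 0.125 ≈ 0.429 mg/L.
Trough 0.4 mg/L vs MEC 1 mg/L: subtherapeutic.

0.4 mg/L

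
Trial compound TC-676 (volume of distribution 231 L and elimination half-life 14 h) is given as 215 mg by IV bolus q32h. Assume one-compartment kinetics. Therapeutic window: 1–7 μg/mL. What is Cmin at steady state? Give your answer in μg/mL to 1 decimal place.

Over one 32-h interval, 32/14 ≈ 2.2857 half-lives elapse, leaving f ≈ 0.2051 of each dose.
At steady state, accumulation factor R = 1/(1 − e^(−kτ)) ≈ 1.2580.
Single-dose peak C₀ = D/Vd = 215/231 ≈ 0.931 μg/mL.
Cmax,ss = C₀/(1 − f) ≈ 0.931/0.7949 ≈ 1.171 μg/mL.
Steady-state trough Cmin,ss = Cmax,ss·f ≈ 1.171 × 0.2051 ≈ 0.240 μg/mL.
Trough 0.2 μg/mL vs MEC 1 μg/mL: subtherapeutic.

0.2 μg/mL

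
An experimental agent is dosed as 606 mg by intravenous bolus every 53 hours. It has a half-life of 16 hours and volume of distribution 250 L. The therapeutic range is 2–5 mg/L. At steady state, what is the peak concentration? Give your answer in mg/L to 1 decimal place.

2.7 mg/L

k = ln2/t½ = ln2/16 ≈ 0.043322 h⁻¹; fraction remaining f = e^(−kτ) = e^(−0.043322×53) ≈ 0.1007.
At steady state, accumulation factor R = 1/(1 − e^(−kτ)) ≈ 1.1120.
Each bolus raises the concentration by D/Vd = 606/250 ≈ 2.424 mg/L.
Steady-state peak Cmax,ss = C₀·R ≈ 2.424 × 1.1120 ≈ 2.695 mg/L.
Peak 2.7 mg/L vs MTC 5 mg/L: below toxic threshold.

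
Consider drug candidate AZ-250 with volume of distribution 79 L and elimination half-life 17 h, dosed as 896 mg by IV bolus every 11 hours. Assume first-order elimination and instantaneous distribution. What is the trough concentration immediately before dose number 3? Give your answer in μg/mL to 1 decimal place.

11.9 μg/mL

f = (1/2)^(τ/t½) = (1/2)^(11/17) ≈ 0.6386.
C₀ = D/Vd = 896/79 ≈ 11.342 μg/mL.
Before the 3rd dose, 2 doses have been given. Superposition: Cmin = C₀·(f + f²).
≈ 11.342 × (0.6386 + 0.4078) ≈ 11.342 × 1.0464 ≈ 11.868 μg/mL.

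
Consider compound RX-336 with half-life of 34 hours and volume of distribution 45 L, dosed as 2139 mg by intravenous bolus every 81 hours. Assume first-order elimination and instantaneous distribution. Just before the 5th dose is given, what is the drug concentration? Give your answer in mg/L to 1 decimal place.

11.3 mg/L

f = (1/2)^(τ/t½) = (1/2)^(81/34) ≈ 0.1918.
C₀ = D/Vd = 2139/45 ≈ 47.533 mg/L.
Before the 5th dose, 4 doses have been given. Superposition: Cmin = C₀·(f + f² + … + f^4).
≈ 47.533 × (0.1918 + 0.0368 + 0.0071 + 0.0014) ≈ 47.533 × 0.2371 ≈ 11.270 mg/L.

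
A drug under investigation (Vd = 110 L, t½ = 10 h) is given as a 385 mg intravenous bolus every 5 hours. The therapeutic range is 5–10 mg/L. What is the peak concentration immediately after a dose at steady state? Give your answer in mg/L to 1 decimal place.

11.9 mg/L

k = ln2/t½ = ln2/10 ≈ 0.069315 h⁻¹; fraction remaining f = e^(−kτ) = e^(−0.069315×5) ≈ 0.7071.
Accumulation ratio R = 1/(1 − f) ≈ 1/0.2929 ≈ 3.4141.
Each bolus raises the concentration by D/Vd = 385/110 ≈ 3.500 mg/L.
Steady-state peak Cmax,ss = C₀·R ≈ 3.500 × 3.4141 ≈ 11.949 mg/L.
Peak 11.9 mg/L vs MTC 10 mg/L: exceeds toxic threshold.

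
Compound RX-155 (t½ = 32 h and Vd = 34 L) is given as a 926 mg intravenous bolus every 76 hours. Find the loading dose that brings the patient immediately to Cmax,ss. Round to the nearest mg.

f = (1/2)^(76/32) ≈ 0.192776; accumulation ratio R = 1/(1−f) ≈ 1.23881.
Loading dose to hit Cmax,ss on first dose: D_load = D_maint·R ≈ 926 × 1.23881 ≈ 1147.14 mg.

1147 mg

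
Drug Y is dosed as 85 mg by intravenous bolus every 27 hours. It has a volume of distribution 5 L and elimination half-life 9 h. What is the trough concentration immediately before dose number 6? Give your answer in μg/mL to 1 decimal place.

f = (1/2)^(τ/t½) = (1/2)^(27/9) ≈ 0.1250.
C₀ = D/Vd = 85/5 ≈ 17.000 μg/mL.
Before the 6th dose, 5 doses have been given. Superposition: Cmin = C₀·(f + f² + … + f^5).
≈ 17.000 × (0.1250 + 0.0156 + 0.0020 + 0.0002 + 0.0000) ≈ 17.000 × 0.1428 ≈ 2.428 μg/mL.

2.4 μg/mL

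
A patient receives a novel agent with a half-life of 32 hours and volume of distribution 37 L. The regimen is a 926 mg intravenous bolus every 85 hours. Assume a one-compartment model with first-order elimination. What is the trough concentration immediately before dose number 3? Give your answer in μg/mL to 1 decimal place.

4.6 μg/mL

f = (1/2)^(τ/t½) = (1/2)^(85/32) ≈ 0.1586.
C₀ = D/Vd = 926/37 ≈ 25.027 μg/mL.
Before the 3rd dose, 2 doses have been given. Superposition: Cmin = C₀·(f + f²).
≈ 25.027 × (0.1586 + 0.0252) ≈ 25.027 × 0.1838 ≈ 4.600 μg/mL.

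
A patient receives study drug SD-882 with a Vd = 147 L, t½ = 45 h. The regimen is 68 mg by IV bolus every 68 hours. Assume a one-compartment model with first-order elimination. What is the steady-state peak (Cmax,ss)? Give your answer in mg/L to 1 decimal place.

0.7 mg/L

τ/t½ = 68/45 ≈ 1.5111, so fraction remaining f = (1/2)^(68/45) ≈ 0.3508.
Accumulation ratio R = 1/(1 − f) ≈ 1/0.6492 ≈ 1.5404.
Each bolus raises the concentration by D/Vd = 68/147 ≈ 0.463 mg/L.
Steady-state peak Cmax,ss = C₀·R ≈ 0.463 × 1.5404 ≈ 0.713 mg/L.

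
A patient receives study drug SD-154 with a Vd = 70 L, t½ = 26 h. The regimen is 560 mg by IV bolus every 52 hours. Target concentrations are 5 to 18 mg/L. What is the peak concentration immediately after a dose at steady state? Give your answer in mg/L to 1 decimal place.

The dosing interval is 2 half-lives, so f = 2^(−2) = 0.25.
Accumulation ratio R = 1/(1 − f) = 1/0.75 = 4/3.
Single-dose peak C₀ = D/Vd = 560/70 = 8 mg/L.
Steady-state peak Cmax,ss = C₀·R = 8 × 4/3 ≈ 10.667 mg/L.
Peak 10.7 mg/L vs MTC 18 mg/L: below toxic threshold.

10.7 mg/L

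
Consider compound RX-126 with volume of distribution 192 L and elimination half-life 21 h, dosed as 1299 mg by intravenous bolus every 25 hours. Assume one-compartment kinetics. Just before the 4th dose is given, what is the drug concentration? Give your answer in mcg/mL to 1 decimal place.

f = (1/2)^(τ/t½) = (1/2)^(25/21) ≈ 0.4382.
C₀ = D/Vd = 1299/192 ≈ 6.766 mcg/mL.
Before the 4th dose, 3 doses have been given. Superposition: Cmin = C₀·(f + f² + … + f^3).
≈ 6.766 × (0.4382 + 0.1920 + 0.0841) ≈ 6.766 × 0.7143 ≈ 4.833 mcg/mL.

4.8 mcg/mL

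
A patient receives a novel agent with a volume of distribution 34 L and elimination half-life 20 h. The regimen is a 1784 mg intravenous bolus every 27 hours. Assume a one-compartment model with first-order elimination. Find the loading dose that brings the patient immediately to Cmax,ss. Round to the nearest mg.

2936 mg

f = (1/2)^(27/20) ≈ 0.392292; accumulation ratio R = 1/(1−f) ≈ 1.64553.
Loading dose to hit Cmax,ss on first dose: D_load = D_maint·R ≈ 1784 × 1.64553 ≈ 2935.63 mg.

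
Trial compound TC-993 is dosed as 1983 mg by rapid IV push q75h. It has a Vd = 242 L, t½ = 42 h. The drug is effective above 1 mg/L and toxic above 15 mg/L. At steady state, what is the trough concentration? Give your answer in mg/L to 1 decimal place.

3.3 mg/L

τ/t½ = 75/42 ≈ 1.7857, so fraction remaining f = (1/2)^(75/42) ≈ 0.2900.
At steady state, accumulation factor R = 1/(1 − e^(−kτ)) ≈ 1.4085.
Each bolus raises the concentration by D/Vd = 1983/242 ≈ 8.194 mg/L.
Steady-state peak Cmax,ss = C₀·R ≈ 8.194 × 1.4085 ≈ 11.541 mg/L.
One interval later, Cmin,ss = Cmax,ss·e^(−kτ) ≈ 11.541 × 0.2900 ≈ 3.347 mg/L.
Trough 3.3 mg/L vs MEC 1 mg/L: adequate.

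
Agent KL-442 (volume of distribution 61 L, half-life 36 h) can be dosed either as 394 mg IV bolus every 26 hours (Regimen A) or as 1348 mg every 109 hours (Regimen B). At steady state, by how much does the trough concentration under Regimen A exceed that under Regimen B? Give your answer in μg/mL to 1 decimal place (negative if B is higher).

6.9 μg/mL

Regimen A: f = (1/2)^(26/36) ≈ 0.6062; Cmin,ss = (394/61)·f/(1−f) ≈ 9.943 μg/mL.
Regimen B: f = (1/2)^(109/36) ≈ 0.1226; Cmin,ss = (1348/61)·f/(1−f) ≈ 3.088 μg/mL.
Difference ≈ 9.943 − 3.088 ≈ 6.855 μg/mL.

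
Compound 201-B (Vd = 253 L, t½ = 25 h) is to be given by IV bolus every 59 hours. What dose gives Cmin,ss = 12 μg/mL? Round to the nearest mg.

12550 mg

τ/t½ = 59/25 ≈ 2.36, so f = (1/2)^(59/25) ≈ 0.194791.
Cmin,ss = (D/Vd)·f/(1−f), so D = Cmin,ss·Vd·(1−f)/f.
D = 12 × 253 × (1−f)/f ≈ 12 × 253 × 4.13371 ≈ 12549.94 mg.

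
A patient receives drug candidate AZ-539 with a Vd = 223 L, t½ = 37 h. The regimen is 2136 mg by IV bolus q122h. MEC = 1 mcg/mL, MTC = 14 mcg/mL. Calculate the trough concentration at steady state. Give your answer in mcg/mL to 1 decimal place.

τ/t½ = 122/37 ≈ 3.2973, so fraction remaining f = (1/2)^(122/37) ≈ 0.1017.
Single-dose peak C₀ = D/Vd = 2136/223 ≈ 9.578 mcg/mL.
Steady-state trough Cmin,ss = C₀·f/(1−f) ≈ 9.578 × 0.1017/0.8983 ≈ 1.084 mcg/mL.
Trough 1.1 mcg/mL vs MEC 1 mcg/mL: adequate.

1.1 mcg/mL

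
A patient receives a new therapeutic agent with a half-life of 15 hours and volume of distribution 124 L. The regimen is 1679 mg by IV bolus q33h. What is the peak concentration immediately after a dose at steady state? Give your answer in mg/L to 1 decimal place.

17.3 mg/L

τ/t½ = 33/15 ≈ 2.2, so fraction remaining f = (1/2)^(33/15) ≈ 0.2176.
Accumulation ratio R = 1/(1 − f) ≈ 1/0.7824 ≈ 1.2781.
Each bolus raises the concentration by D/Vd = 1679/124 ≈ 13.540 mg/L.
Steady-state peak Cmax,ss = C₀·R ≈ 13.540 × 1.2781 ≈ 17.305 mg/L.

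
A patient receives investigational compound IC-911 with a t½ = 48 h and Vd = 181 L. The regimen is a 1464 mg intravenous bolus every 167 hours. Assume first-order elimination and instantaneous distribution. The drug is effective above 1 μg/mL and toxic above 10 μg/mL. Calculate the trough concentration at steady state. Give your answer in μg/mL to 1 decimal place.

0.8 μg/mL

k = ln2/t½ = ln2/48 ≈ 0.014441 h⁻¹; fraction remaining f = e^(−kτ) = e^(−0.014441×167) ≈ 0.0897.
Single-dose peak C₀ = D/Vd = 1464/181 ≈ 8.088 μg/mL.
Steady-state trough Cmin,ss = C₀·f/(1−f) ≈ 8.088 × 0.0897/0.9103 ≈ 0.797 μg/mL.
Trough 0.8 μg/mL vs MEC 1 μg/mL: subtherapeutic.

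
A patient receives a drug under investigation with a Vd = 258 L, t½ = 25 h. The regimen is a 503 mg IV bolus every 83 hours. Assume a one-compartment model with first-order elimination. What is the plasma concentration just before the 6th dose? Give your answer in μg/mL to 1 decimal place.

f = (1/2)^(τ/t½) = (1/2)^(83/25) ≈ 0.1001.
C₀ = D/Vd = 503/258 ≈ 1.950 μg/mL.
Before the 6th dose, 5 doses have been given. Superposition: Cmin = C₀·(f + f² + … + f^5).
≈ 1.950 × (0.1001 + 0.0100 + 0.0010 + 0.0001 + 0.0000) ≈ 1.950 × 0.1112 ≈ 0.217 μg/mL.

0.2 μg/mL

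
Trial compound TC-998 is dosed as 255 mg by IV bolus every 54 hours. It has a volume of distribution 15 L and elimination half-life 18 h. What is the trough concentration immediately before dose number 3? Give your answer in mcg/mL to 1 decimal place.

f = (1/2)^(τ/t½) = (1/2)^(54/18) ≈ 0.1250.
C₀ = D/Vd = 255/15 ≈ 17.000 mcg/mL.
Before the 3rd dose, 2 doses have been given. Superposition: Cmin = C₀·(f + f²).
≈ 17.000 × (0.1250 + 0.0156) ≈ 17.000 × 0.1406 ≈ 2.390 mcg/mL.

2.4 mcg/mL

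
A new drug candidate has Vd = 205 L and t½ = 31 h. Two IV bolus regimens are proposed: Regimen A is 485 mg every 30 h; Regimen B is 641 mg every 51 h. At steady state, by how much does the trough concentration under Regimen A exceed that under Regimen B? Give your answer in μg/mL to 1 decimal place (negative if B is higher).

1.0 μg/mL

Regimen A: f = (1/2)^(30/31) ≈ 0.5113; Cmin,ss = (485/205)·f/(1−f) ≈ 2.475 μg/mL.
Regimen B: f = (1/2)^(51/31) ≈ 0.3197; Cmin,ss = (641/205)·f/(1−f) ≈ 1.469 μg/mL.
Difference ≈ 2.475 − 1.469 ≈ 1.006 μg/mL.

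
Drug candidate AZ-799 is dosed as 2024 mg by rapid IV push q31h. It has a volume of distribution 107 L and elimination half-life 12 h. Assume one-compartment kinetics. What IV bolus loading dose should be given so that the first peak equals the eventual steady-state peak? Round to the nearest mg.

f = (1/2)^(31/12) ≈ 0.166855; accumulation ratio R = 1/(1−f) ≈ 1.20027.
Loading dose to hit Cmax,ss on first dose: D_load = D_maint·R ≈ 2024 × 1.20027 ≈ 2429.35 mg.

2429 mg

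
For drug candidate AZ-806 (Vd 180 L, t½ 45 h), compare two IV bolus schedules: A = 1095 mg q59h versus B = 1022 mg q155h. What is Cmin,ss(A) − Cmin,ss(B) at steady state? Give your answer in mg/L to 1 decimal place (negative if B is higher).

3.5 mg/L

Regimen A: f = (1/2)^(59/45) ≈ 0.4030; Cmin,ss = (1095/180)·f/(1−f) ≈ 4.107 mg/L.
Regimen B: f = (1/2)^(155/45) ≈ 0.0919; Cmin,ss = (1022/180)·f/(1−f) ≈ 0.575 mg/L.
Difference ≈ 4.107 − 0.575 ≈ 3.532 mg/L.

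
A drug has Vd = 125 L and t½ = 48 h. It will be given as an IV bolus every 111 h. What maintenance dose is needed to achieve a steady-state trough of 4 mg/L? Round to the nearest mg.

1984 mg

τ/t½ = 111/48 ≈ 2.3125, so f = (1/2)^(111/48) ≈ 0.201311.
Cmin,ss = (D/Vd)·f/(1−f), so D = Cmin,ss·Vd·(1−f)/f.
D = 4 × 125 × (1−f)/f ≈ 4 × 125 × 3.96744 ≈ 1983.72 mg.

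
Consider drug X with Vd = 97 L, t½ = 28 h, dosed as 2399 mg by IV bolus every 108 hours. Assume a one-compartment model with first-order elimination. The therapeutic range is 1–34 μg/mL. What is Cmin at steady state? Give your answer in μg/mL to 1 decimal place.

Over one 108-h interval, 108/28 ≈ 3.8571 half-lives elapse, leaving f ≈ 0.0690 of each dose.
At steady state, accumulation factor R = 1/(1 − e^(−kτ)) ≈ 1.0741.
Each bolus raises the concentration by D/Vd = 2399/97 ≈ 24.732 μg/mL.
Steady-state peak Cmax,ss = C₀·R ≈ 24.732 × 1.0741 ≈ 26.565 μg/mL.
One interval later, Cmin,ss = Cmax,ss·e^(−kτ) ≈ 26.565 × 0.0690 ≈ 1.833 μg/mL.
Trough 1.8 μg/mL vs MEC 1 μg/mL: adequate.

1.8 μg/mL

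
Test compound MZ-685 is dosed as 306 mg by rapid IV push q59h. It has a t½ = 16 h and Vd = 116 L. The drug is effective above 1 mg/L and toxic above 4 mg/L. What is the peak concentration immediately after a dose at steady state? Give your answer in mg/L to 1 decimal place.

τ/t½ = 59/16 ≈ 3.6875, so fraction remaining f = (1/2)^(59/16) ≈ 0.0776.
At steady state, accumulation factor R = 1/(1 − e^(−kτ)) ≈ 1.0841.
Single-dose peak C₀ = D/Vd = 306/116 ≈ 2.638 mg/L.
Steady-state peak Cmax,ss = C₀·R ≈ 2.638 × 1.0841 ≈ 2.860 mg/L.
Peak 2.9 mg/L vs MTC 4 mg/L: below toxic threshold.

2.9 mg/L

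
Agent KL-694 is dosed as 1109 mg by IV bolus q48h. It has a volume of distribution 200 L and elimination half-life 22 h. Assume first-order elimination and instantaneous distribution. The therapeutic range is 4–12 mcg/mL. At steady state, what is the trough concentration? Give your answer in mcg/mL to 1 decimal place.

1.6 mcg/mL

Over one 48-h interval, 48/22 ≈ 2.1818 half-lives elapse, leaving f ≈ 0.2204 of each dose.
Each bolus raises the concentration by D/Vd = 1109/200 ≈ 5.545 mcg/mL.
Steady-state trough Cmin,ss = C₀·f/(1−f) ≈ 5.545 × 0.2204/0.7796 ≈ 1.568 mcg/mL.
Trough 1.6 mcg/mL vs MEC 4 mcg/mL: subtherapeutic.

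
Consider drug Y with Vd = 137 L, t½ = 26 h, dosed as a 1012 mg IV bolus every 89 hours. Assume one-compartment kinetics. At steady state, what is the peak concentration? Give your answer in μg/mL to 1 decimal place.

8.1 μg/mL

τ/t½ = 89/26 ≈ 3.4231, so fraction remaining f = (1/2)^(89/26) ≈ 0.0932.
Accumulation ratio R = 1/(1 − f) ≈ 1/0.9068 ≈ 1.1028.
Single-dose peak C₀ = D/Vd = 1012/137 ≈ 7.387 μg/mL.
Cmax,ss = C₀/(1 − f) ≈ 7.387/0.9068 ≈ 8.146 μg/mL.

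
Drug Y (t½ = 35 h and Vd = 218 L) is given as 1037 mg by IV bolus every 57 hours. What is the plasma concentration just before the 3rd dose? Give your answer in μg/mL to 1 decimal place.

f = (1/2)^(τ/t½) = (1/2)^(57/35) ≈ 0.3234.
C₀ = D/Vd = 1037/218 ≈ 4.757 μg/mL.
Before the 3rd dose, 2 doses have been given. Superposition: Cmin = C₀·(f + f²).
≈ 4.757 × (0.3234 + 0.1046) ≈ 4.757 × 0.4280 ≈ 2.036 μg/mL.

2.0 μg/mL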